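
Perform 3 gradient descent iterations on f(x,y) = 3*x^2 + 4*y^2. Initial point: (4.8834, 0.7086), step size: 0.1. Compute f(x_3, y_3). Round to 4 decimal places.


Gradient descent on f(x,y) = 3*x^2 + 4*y^2.
Starting point: (4.8834, 0.7086), alpha = 0.1
Step 1: grad_x = 2*3*4.8834 = 29.3004, grad_y = 2*4*0.7086 = 5.6688
  x_1 = 4.8834 - 0.1*29.3004 = 1.9534
  y_1 = 0.7086 - 0.1*5.6688 = 0.1417
Step 2: grad_x = 2*3*1.9534 = 11.7202, grad_y = 2*4*0.1417 = 1.1338
  x_2 = 1.9534 - 0.1*11.7202 = 0.7813
  y_2 = 0.1417 - 0.1*1.1338 = 0.0283
Step 3: grad_x = 2*3*0.7813 = 4.6881, grad_y = 2*4*0.0283 = 0.2268
  x_3 = 0.7813 - 0.1*4.6881 = 0.3125
  y_3 = 0.0283 - 0.1*0.2268 = 0.0057
f(0.3125, 0.0057) = 3*0.3125^2 + 4*0.0057^2 = 0.2932


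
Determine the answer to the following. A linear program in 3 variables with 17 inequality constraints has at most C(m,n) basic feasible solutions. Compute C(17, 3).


Each vertex corresponds to some choice of n active constraints out of m, so the number of vertices is at most C(m, n) = m! / (n!(m-n)!).
m = 17, n = 3
Numerator: 17 * 16 * 15
Denominator: 3! = 6
C(17, 3) = 680


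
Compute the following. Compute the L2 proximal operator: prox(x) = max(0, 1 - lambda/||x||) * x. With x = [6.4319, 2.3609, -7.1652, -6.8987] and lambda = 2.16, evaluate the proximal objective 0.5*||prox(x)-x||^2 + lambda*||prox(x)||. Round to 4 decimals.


Step 1: Compute ||x||.
||x|| = 12.0779
Step 2: Compute scaling factor.
scale = max(0, 1 - 2.16/12.0779) = 0.8212
Step 3: prox(x) = [5.2816, 1.9387, -5.8838, -5.6649]
||prox(x)|| = 9.9179
Step 4: Proximal objective.
0.5*||prox-x||^2 = 2.3328
lambda*||prox|| = 21.4227
Total = 23.7554


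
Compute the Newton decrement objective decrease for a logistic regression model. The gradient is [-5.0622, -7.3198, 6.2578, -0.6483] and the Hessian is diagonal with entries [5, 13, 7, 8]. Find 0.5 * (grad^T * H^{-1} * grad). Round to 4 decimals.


Step 1: H is diagonal, so H^(-1) * g = [-1.0124, -0.5631, 0.894, -0.081].
Step 2: g^T H^(-1) g = sum_i g_i^2 / H_ii
  = (-5.0622)^2/5 + (-7.3198)^2/13 + (6.2578)^2/7 + (-0.6483)^2/8
  = 5.1252 + 4.1215 + 5.5943 + 0.0525 = 14.8935
Step 3: Objective decrease = 0.5 * g^T H^(-1) g = 7.4468


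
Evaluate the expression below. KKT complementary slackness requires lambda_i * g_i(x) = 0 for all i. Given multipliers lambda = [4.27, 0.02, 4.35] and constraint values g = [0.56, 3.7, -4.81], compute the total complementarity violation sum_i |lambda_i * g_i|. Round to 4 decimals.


KKT complementary slackness check:
lambda_1 * g_1 = 4.27 * 0.56 = 2.3912
lambda_2 * g_2 = 0.02 * 3.7 = 0.074
lambda_3 * g_3 = 4.35 * -4.81 = -20.9235
Total violation = 2.3912 + 0.074 + 20.9235 = 23.3887


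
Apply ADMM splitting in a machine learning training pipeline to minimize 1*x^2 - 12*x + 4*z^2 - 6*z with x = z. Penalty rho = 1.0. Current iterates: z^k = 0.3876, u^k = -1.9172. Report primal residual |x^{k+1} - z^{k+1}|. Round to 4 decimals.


ADMM iteration with rho = 1.0, z^k = 0.3876, u^k = -1.9172
Step 1: x-update.
Minimize 1*x^2 - 12*x + (1.0/2)*(x - 0.3876 - 1.9172)^2
FOC: (2*1 + 1.0)*x = 12 + 1.0*(0.3876 + 1.9172)
x^{k+1} = 4.7683
Step 2: z-update.
Minimize 4*z^2 - 6*z + (1.0/2)*(4.7683 - z - 1.9172)^2
FOC: (2*4 + 1.0)*z = 6 + 1.0*(4.7683 - 1.9172)
z^{k+1} = 0.9835
Step 3: u-update.
u^{k+1} = -1.9172 + 4.7683 - 0.9835 = 1.8676
Step 4: Primal residual = |4.7683 - 0.9835| = 3.7848


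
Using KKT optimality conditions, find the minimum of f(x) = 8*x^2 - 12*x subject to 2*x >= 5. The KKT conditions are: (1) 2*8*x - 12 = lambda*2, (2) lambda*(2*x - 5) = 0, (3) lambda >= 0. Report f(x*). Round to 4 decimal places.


Step 1: Try lambda = 0 (constraint inactive).
x_unc = 12/(2*8) = 0.75
Check: 2*0.75 = 1.5 < 5 -- violated!
Step 2: Constraint must be active: 2*x = 5
x* = 5/2 = 2.5
lambda = (2*8*2.5 - 12)/2 = 14.0
Step 3: Compute optimal value.
f(x*) = 8*2.5^2 - 12*2.5 = 20.0


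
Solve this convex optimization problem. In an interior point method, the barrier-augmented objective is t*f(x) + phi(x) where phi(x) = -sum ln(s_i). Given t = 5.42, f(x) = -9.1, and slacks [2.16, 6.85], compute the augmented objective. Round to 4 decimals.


Step 1: Compute log-barrier.
ln values: [0.7701, 1.9242]
phi = -(0.7701 + 1.9242) = -2.6944
Step 2: Compute augmented objective.
t*f(x) = 5.42*-9.1 = -49.322
Total = -49.322 - 2.6944 = -52.0164


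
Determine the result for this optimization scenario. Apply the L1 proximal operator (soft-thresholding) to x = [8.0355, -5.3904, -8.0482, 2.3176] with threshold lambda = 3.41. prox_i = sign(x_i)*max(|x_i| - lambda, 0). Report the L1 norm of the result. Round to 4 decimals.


Soft-thresholding with lambda = 3.41:
prox(8.0355) = sign(8.0355)*max(|8.0355| - 3.41, 0) = 4.6255
prox(-5.3904) = sign(-5.3904)*max(|-5.3904| - 3.41, 0) = -1.9804
prox(-8.0482) = sign(-8.0482)*max(|-8.0482| - 3.41, 0) = -4.6382
prox(2.3176) = sign(2.3176)*max(|2.3176| - 3.41, 0) = 0.0
prox(x) = [4.6255, -1.9804, -4.6382, 0.0]
||prox(x)||_1 = 4.6255 + 1.9804 + 4.6382 + 0.0 = 11.2441


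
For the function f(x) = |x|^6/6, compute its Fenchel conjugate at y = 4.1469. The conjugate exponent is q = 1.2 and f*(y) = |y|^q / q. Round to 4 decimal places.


The conjugate exponent q satisfies 1/p + 1/q = 1.
p = 6, so q = 6/(6 - 1) = 1.2
|y|^q = 4.1469^1.2 = 5.5115
f*(4.1469) = 5.5115 / 1.2 = 4.5929


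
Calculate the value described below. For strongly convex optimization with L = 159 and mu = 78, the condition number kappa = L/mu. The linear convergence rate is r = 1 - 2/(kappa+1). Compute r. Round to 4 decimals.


Step 1: Compute the condition number.
kappa = L/mu = 159/78 = 2.0385
Step 2: Compute the convergence rate.
r = 1 - 2/(kappa + 1) = 1 - 2*mu/(L + mu) = (L - mu)/(L + mu) = 81/237 = 0.3418


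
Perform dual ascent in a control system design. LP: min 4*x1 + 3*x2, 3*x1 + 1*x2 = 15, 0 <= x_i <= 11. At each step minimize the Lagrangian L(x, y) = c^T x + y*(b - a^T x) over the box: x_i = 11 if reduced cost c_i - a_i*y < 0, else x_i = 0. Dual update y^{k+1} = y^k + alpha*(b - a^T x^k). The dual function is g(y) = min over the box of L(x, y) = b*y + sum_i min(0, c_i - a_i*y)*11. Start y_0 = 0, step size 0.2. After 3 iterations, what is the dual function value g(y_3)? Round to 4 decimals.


Dual ascent for LP: min 4*x1 + 3*x2, 3*x1 + 1*x2 = 15, 0 <= x_i <= 11
Step 1: y^k = 0.0, reduced costs: (4.0, 3.0)
  x^k = (0.0, 0.0), subgradient = b - a^T x = 15.0
  y^{k+1} = 0.0 + 0.2*15.0 = 3.0
Step 2: y^k = 3.0, reduced costs: (-5.0, 0.0)
  x^k = (11.0, 0.0), subgradient = b - a^T x = -18.0
  y^{k+1} = 3.0 + 0.2*-18.0 = -0.6
Step 3: y^k = -0.6, reduced costs: (5.8, 3.6)
  x^k = (0.0, 0.0), subgradient = b - a^T x = 15.0
  y^{k+1} = -0.6 + 0.2*15.0 = 2.4
Dual objective at y_3 = 2.4: reduced costs (-3.2, 0.6), box minimizer x = (11.0, 0.0)
g(y_3) = b*y + (c1 - a1*y)*x1 + (c2 - a2*y)*x2 = 15*2.4 + (-3.2)*11.0 + 0.6*0.0 = 36.0 - 35.2 + 0.0 = 0.8


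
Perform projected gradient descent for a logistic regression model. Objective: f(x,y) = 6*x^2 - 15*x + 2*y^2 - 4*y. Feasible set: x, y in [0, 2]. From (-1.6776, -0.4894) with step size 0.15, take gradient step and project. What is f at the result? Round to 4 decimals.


Step 1: Compute gradient at (-1.6776, -0.4894).
grad_x = 2*6*-1.6776 - 15 = -35.1312
grad_y = 2*2*-0.4894 - 4 = -5.9576
Step 2: Gradient step.
x_raw = -1.6776 - 0.15*-35.1312 = 3.5921
y_raw = -0.4894 - 0.15*-5.9576 = 0.4042
Step 3: Project onto [0, 2].
x_proj = clip(3.5921) = 2.0
y_proj = clip(0.4042) = 0.4042
Step 4: Evaluate f.
f(2.0, 0.4042) = -7.2901


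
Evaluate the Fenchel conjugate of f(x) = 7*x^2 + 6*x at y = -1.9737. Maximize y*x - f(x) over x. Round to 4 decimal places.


f*(y) = sup_x {y*x - a*x^2 - b*x} = sup_x {(y-b)*x - a*x^2}
FOC: (y - b) - 2a*x = 0 => x* = (y - b)/(2a)
x* = (-1.9737 - 6)/(2*7) = -0.5696
f*(-1.9737) = (y-b)^2/(4a) = (-1.9737 - 6)^2/(4*7)
= 63.5799/28 = 2.2707


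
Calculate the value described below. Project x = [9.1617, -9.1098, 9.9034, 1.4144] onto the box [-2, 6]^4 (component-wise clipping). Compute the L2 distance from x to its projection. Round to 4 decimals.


Project each component onto [-2, 6].
clip(9.1617) = 6.0, clip(-9.1098) = -2.0, clip(9.9034) = 6.0, clip(1.4144) = 1.4144
Projection = [6.0, -2.0, 6.0, 1.4144]
Squared diffs: [9.9963, 50.5493, 15.2365, 0.0]
Distance = sqrt(75.7821) = 8.7053


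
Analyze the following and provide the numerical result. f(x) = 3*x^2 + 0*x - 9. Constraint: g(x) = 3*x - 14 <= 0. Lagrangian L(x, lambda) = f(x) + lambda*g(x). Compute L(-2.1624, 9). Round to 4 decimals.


Step 1: Evaluate f(x).
f(-2.1624) = 3*(-2.1624)^2 + 0*(-2.1624) - 9 = 5.0279
Step 2: Evaluate g(x).
g(-2.1624) = 3*-2.1624 - 14 = -20.4872
Step 3: Compute Lagrangian.
L = 5.0279 + 9*-20.4872 = -179.3569


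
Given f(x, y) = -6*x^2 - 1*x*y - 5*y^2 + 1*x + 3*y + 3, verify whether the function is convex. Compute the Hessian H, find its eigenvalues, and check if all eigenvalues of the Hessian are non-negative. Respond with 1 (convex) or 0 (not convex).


The Hessian of f(x,y) = -6*x^2 - 1*x*y - 5*y^2 + 1*x + 3*y + 3 is:
H = [[-12, -1], [-1, -10]]
Trace = -12 - 10 = -22
Determinant = -12*-10 - (-1)^2 = 119
Discriminant = (-22)^2 - 4*119 = 8.0
Eigenvalues: lambda_1 = -12.4142, lambda_2 = -9.5858
The function is not convex.

0


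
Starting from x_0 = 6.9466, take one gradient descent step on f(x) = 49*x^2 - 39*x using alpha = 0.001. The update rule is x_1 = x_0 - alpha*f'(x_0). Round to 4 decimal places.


We compute the gradient at x_0 and apply the update.
f'(x) = 98*x - 39
f'(6.9466) = 98*6.9466 - 39 = 641.7668
x_1 = 6.9466 - 0.001*641.7668 = 6.3048


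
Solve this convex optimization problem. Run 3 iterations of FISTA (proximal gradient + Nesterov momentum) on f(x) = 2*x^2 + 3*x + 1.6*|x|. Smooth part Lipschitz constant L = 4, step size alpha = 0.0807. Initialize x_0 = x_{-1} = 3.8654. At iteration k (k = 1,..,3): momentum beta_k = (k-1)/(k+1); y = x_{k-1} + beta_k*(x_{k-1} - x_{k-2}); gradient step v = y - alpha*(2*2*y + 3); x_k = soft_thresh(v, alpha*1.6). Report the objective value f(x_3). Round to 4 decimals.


FISTA on f(x) = 2*x^2 + 3*x + 1.6*|x|
L = 4, alpha = 0.0807
Iteration 1: beta = 0.0, y = 3.8654 + 0.0*(3.8654 - 3.8654) = 3.8654
  grad(y) = 18.4616, v = y - alpha*grad = 2.3755
  prox(v) = soft_thresh(2.3755, 0.1291) = 2.2464
Iteration 2: beta = 0.3333, y = 2.2464 + 0.3333*(2.2464 - 3.8654) = 1.7068
  grad(y) = 9.8271, v = y - alpha*grad = 0.9137
  prox(v) = soft_thresh(0.9137, 0.1291) = 0.7846
Iteration 3: beta = 0.5, y = 0.7846 + 0.5*(0.7846 - 2.2464) = 0.0537
  grad(y) = 3.2148, v = y - alpha*grad = -0.2057
  prox(v) = soft_thresh(-0.2057, 0.1291) = -0.0766
f(x_3) = 2*(-0.0766)^2 + 3*(-0.0766) + 1.6*|-0.0766| = -0.0955


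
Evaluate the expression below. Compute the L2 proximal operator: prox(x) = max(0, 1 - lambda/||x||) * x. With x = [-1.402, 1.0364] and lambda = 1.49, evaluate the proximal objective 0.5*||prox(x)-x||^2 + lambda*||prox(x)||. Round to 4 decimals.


Step 1: Compute ||x||.
||x|| = 1.7435
Step 2: Compute scaling factor.
scale = max(0, 1 - 1.49/1.7435) = 0.1454
Step 3: prox(x) = [-0.2038, 0.1507]
||prox(x)|| = 0.2535
Step 4: Proximal objective.
0.5*||prox-x||^2 = 1.1101
lambda*||prox|| = 0.3777
Total = 1.4877


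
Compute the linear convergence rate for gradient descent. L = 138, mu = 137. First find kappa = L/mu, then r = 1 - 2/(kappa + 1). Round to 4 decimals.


Step 1: Compute the condition number.
kappa = L/mu = 138/137 = 1.0073
Step 2: Compute the convergence rate.
r = 1 - 2/(kappa + 1) = 1 - 2*mu/(L + mu) = (L - mu)/(L + mu) = 1/275 = 0.0036


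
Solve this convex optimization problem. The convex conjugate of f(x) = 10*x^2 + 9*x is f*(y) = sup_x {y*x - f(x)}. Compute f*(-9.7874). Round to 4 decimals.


f*(y) = sup_x {y*x - a*x^2 - b*x} = sup_x {(y-b)*x - a*x^2}
FOC: (y - b) - 2a*x = 0 => x* = (y - b)/(2a)
x* = (-9.7874 - 9)/(2*10) = -0.9394
f*(-9.7874) = (y-b)^2/(4a) = (-9.7874 - 9)^2/(4*10)
= 352.9664/40 = 8.8242


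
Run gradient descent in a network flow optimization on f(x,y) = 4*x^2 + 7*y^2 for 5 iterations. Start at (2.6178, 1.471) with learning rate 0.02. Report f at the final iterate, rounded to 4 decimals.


Gradient descent on f(x,y) = 4*x^2 + 7*y^2.
Starting point: (2.6178, 1.471), alpha = 0.02
Step 1: grad_x = 2*4*2.6178 = 20.9424, grad_y = 2*7*1.471 = 20.594
  x_1 = 2.6178 - 0.02*20.9424 = 2.199
  y_1 = 1.471 - 0.02*20.594 = 1.0591
Step 2: grad_x = 2*4*2.199 = 17.5916, grad_y = 2*7*1.0591 = 14.8277
  x_2 = 2.199 - 0.02*17.5916 = 1.8471
  y_2 = 1.0591 - 0.02*14.8277 = 0.7626
Step 3: grad_x = 2*4*1.8471 = 14.777, grad_y = 2*7*0.7626 = 10.6759
  x_3 = 1.8471 - 0.02*14.777 = 1.5516
  y_3 = 0.7626 - 0.02*10.6759 = 0.549
Step 4: grad_x = 2*4*1.5516 = 12.4126, grad_y = 2*7*0.549 = 7.6867
  x_4 = 1.5516 - 0.02*12.4126 = 1.3033
  y_4 = 0.549 - 0.02*7.6867 = 0.3953
Step 5: grad_x = 2*4*1.3033 = 10.4266, grad_y = 2*7*0.3953 = 5.5344
  x_5 = 1.3033 - 0.02*10.4266 = 1.0948
  y_5 = 0.3953 - 0.02*5.5344 = 0.2846
f(1.0948, 0.2846) = 4*1.0948^2 + 7*0.2846^2 = 5.3614


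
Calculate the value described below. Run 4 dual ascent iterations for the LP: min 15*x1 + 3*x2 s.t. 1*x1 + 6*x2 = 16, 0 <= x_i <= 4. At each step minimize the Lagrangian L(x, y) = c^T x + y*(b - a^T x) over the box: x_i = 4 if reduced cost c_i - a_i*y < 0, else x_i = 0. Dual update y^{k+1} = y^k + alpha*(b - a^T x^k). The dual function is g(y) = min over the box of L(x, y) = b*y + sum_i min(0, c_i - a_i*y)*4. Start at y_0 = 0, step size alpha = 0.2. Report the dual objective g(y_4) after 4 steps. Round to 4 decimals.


Dual ascent for LP: min 15*x1 + 3*x2, 1*x1 + 6*x2 = 16, 0 <= x_i <= 4
Step 1: y^k = 0.0, reduced costs: (15.0, 3.0)
  x^k = (0.0, 0.0), subgradient = b - a^T x = 16.0
  y^{k+1} = 0.0 + 0.2*16.0 = 3.2
Step 2: y^k = 3.2, reduced costs: (11.8, -16.2)
  x^k = (0.0, 4.0), subgradient = b - a^T x = -8.0
  y^{k+1} = 3.2 + 0.2*-8.0 = 1.6
Step 3: y^k = 1.6, reduced costs: (13.4, -6.6)
  x^k = (0.0, 4.0), subgradient = b - a^T x = -8.0
  y^{k+1} = 1.6 + 0.2*-8.0 = 0.0
Step 4: y^k = 0.0, reduced costs: (15.0, 3.0)
  x^k = (0.0, 0.0), subgradient = b - a^T x = 16.0
  y^{k+1} = 0.0 + 0.2*16.0 = 3.2
Dual objective at y_4 = 3.2: reduced costs (11.8, -16.2), box minimizer x = (0.0, 4.0)
g(y_4) = b*y + (c1 - a1*y)*x1 + (c2 - a2*y)*x2 = 16*3.2 + 11.8*0.0 + (-16.2)*4.0 = 51.2 + 0.0 - 64.8 = -13.6


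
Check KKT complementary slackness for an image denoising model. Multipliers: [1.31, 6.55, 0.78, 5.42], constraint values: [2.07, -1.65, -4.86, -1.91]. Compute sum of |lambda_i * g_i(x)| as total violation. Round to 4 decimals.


KKT complementary slackness check:
lambda_1 * g_1 = 1.31 * 2.07 = 2.7117
lambda_2 * g_2 = 6.55 * -1.65 = -10.8075
lambda_3 * g_3 = 0.78 * -4.86 = -3.7908
lambda_4 * g_4 = 5.42 * -1.91 = -10.3522
Total violation = 2.7117 + 10.8075 + 3.7908 + 10.3522 = 27.6622


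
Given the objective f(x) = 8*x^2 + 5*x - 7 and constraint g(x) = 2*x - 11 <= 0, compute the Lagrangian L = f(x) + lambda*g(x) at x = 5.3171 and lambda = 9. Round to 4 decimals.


Step 1: Evaluate f(x).
f(5.3171) = 8*5.3171^2 + 5*5.3171 - 7 = 245.7579
Step 2: Evaluate g(x).
g(5.3171) = 2*5.3171 - 11 = -0.3658
Step 3: Compute Lagrangian.
L = 245.7579 + 9*-0.3658 = 242.4657


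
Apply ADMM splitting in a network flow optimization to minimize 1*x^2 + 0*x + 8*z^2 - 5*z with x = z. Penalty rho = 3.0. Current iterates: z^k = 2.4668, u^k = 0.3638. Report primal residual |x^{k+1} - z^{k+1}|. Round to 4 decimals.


ADMM iteration with rho = 3.0, z^k = 2.4668, u^k = 0.3638
Step 1: x-update.
Minimize 1*x^2 + 0*x + (3.0/2)*(x - 2.4668 + 0.3638)^2
FOC: (2*1 + 3.0)*x = 0 + 3.0*(2.4668 - 0.3638)
x^{k+1} = 1.2618
Step 2: z-update.
Minimize 8*z^2 - 5*z + (3.0/2)*(1.2618 - z + 0.3638)^2
FOC: (2*8 + 3.0)*z = 5 + 3.0*(1.2618 + 0.3638)
z^{k+1} = 0.5198
Step 3: u-update.
u^{k+1} = 0.3638 + 1.2618 - 0.5198 = 1.1058
Step 4: Primal residual = |1.2618 - 0.5198| = 0.742


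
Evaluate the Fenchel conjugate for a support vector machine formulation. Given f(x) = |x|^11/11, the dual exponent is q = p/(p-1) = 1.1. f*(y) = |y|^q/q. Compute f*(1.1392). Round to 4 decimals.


The conjugate exponent q satisfies 1/p + 1/q = 1.
p = 11, so q = 11/(11 - 1) = 1.1
|y|^q = 1.1392^1.1 = 1.1541
f*(1.1392) = 1.1541 / 1.1 = 1.0492


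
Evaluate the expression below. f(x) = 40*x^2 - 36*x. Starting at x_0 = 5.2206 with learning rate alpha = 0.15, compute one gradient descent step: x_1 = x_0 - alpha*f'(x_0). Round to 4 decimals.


We compute the gradient at x_0 and apply the update.
f'(x) = 80*x - 36
f'(5.2206) = 80*5.2206 - 36 = 381.648
x_1 = 5.2206 - 0.15*381.648 = -52.0266


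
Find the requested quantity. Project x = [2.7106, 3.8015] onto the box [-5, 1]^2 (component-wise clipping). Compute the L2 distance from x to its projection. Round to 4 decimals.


Project each component onto [-5, 1].
clip(2.7106) = 1.0, clip(3.8015) = 1.0
Projection = [1.0, 1.0]
Squared diffs: [2.9262, 7.8484]
Distance = sqrt(10.7746) = 3.2825


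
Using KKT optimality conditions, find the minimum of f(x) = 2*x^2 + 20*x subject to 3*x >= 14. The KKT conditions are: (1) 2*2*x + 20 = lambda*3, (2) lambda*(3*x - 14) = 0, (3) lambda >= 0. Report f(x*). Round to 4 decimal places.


Step 1: Try lambda = 0 (constraint inactive).
x_unc = -20/(2*2) = -5.0
Check: 3*-5.0 = -15.0 < 14 -- violated!
Step 2: Constraint must be active: 3*x = 14
x* = 14/3 = 4.6667 (rounded; the exact value 14/3 is used below)
lambda = (2*2*(14/3) + 20)/3 = 12.8889
Step 3: Compute optimal value.
f(x*) = 2*(14/3)^2 + 20*(14/3) = 136.8889


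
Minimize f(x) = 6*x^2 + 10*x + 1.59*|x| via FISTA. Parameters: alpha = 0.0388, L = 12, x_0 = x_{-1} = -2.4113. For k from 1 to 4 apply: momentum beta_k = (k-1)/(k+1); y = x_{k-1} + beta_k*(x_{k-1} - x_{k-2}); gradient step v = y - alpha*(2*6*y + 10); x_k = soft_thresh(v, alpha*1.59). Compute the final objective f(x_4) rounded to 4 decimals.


FISTA on f(x) = 6*x^2 + 10*x + 1.59*|x|
L = 12, alpha = 0.0388
Iteration 1: beta = 0.0, y = -2.4113 + 0.0*(-2.4113 + 2.4113) = -2.4113
  grad(y) = -18.9356, v = y - alpha*grad = -1.6766
  prox(v) = soft_thresh(-1.6766, 0.0617) = -1.6149
Iteration 2: beta = 0.3333, y = -1.6149 + 0.3333*(-1.6149 + 2.4113) = -1.3494
  grad(y) = -6.1933, v = y - alpha*grad = -1.1091
  prox(v) = soft_thresh(-1.1091, 0.0617) = -1.0474
Iteration 3: beta = 0.5, y = -1.0474 + 0.5*(-1.0474 + 1.6149) = -0.7637
  grad(y) = 0.8353, v = y - alpha*grad = -0.7961
  prox(v) = soft_thresh(-0.7961, 0.0617) = -0.7344
Iteration 4: beta = 0.6, y = -0.7344 + 0.6*(-0.7344 + 1.0474) = -0.5466
  grad(y) = 3.4404, v = y - alpha*grad = -0.6801
  prox(v) = soft_thresh(-0.6801, 0.0617) = -0.6184
f(x_4) = 6*(-0.6184)^2 + 10*(-0.6184) + 1.59*|-0.6184| = -2.9063


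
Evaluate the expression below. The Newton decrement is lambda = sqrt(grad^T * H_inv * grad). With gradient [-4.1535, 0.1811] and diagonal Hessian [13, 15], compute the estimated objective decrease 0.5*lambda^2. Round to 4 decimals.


Step 1: H is diagonal, so H^(-1) * g = [-0.3195, 0.0121].
Step 2: g^T H^(-1) g = sum_i g_i^2 / H_ii
  = (-4.1535)^2/13 + (0.1811)^2/15
  = 1.327 + 0.0022 = 1.3292
Step 3: Objective decrease = 0.5 * g^T H^(-1) g = 0.6646


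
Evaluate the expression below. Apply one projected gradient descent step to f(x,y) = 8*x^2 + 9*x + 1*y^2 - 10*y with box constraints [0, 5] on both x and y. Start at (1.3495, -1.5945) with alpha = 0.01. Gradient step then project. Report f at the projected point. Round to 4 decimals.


Step 1: Compute gradient at (1.3495, -1.5945).
grad_x = 2*8*1.3495 + 9 = 30.592
grad_y = 2*1*-1.5945 - 10 = -13.189
Step 2: Gradient step.
x_raw = 1.3495 - 0.01*30.592 = 1.0436
y_raw = -1.5945 - 0.01*-13.189 = -1.4626
Step 3: Project onto [0, 5].
x_proj = clip(1.0436) = 1.0436
y_proj = clip(-1.4626) = 0.0
Step 4: Evaluate f.
f(1.0436, 0.0) = 18.1047


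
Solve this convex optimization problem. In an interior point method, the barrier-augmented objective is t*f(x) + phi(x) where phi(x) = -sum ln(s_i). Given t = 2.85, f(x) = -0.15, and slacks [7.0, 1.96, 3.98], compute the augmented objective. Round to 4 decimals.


Step 1: Compute log-barrier.
ln values: [1.9459, 0.6729, 1.3813]
phi = -(1.9459 + 0.6729 + 1.3813) = -4.0001
Step 2: Compute augmented objective.
t*f(x) = 2.85*-0.15 = -0.4275
Total = -0.4275 - 4.0001 = -4.4276


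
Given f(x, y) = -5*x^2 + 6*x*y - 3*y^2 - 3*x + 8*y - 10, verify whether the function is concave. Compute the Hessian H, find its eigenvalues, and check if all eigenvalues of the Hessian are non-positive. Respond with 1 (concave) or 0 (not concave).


The Hessian of f(x,y) = -5*x^2 + 6*x*y - 3*y^2 - 3*x + 8*y - 10 is:
H = [[-10, 6], [6, -6]]
Trace = -10 - 6 = -16
Determinant = -10*-6 - (6)^2 = 24
Discriminant = (-16)^2 - 4*24 = 160.0
Eigenvalues: lambda_1 = -14.3246, lambda_2 = -1.6754
The function is concave.

1


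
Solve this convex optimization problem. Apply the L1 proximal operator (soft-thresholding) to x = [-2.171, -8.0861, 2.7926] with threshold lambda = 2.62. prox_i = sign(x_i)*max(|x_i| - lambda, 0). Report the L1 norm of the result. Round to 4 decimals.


Soft-thresholding with lambda = 2.62:
prox(-2.171) = sign(-2.171)*max(|-2.171| - 2.62, 0) = 0.0
prox(-8.0861) = sign(-8.0861)*max(|-8.0861| - 2.62, 0) = -5.4661
prox(2.7926) = sign(2.7926)*max(|2.7926| - 2.62, 0) = 0.1726
prox(x) = [0.0, -5.4661, 0.1726]
||prox(x)||_1 = 0.0 + 5.4661 + 0.1726 = 5.6387


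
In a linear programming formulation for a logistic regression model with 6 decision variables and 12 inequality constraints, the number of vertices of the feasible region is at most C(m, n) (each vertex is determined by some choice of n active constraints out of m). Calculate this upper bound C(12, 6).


Each vertex corresponds to some choice of n active constraints out of m, so the number of vertices is at most C(m, n) = m! / (n!(m-n)!).
m = 12, n = 6
Numerator: 12 * 11 * 10 * 9 * 8 * 7
Denominator: 6! = 720
C(12, 6) = 924


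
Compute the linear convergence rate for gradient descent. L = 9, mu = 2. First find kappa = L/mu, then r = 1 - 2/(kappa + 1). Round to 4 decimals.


Step 1: Compute the condition number.
kappa = L/mu = 9/2 = 4.5
Step 2: Compute the convergence rate.
r = 1 - 2/(kappa + 1) = 1 - 2*mu/(L + mu) = (L - mu)/(L + mu) = 7/11 = 0.6364


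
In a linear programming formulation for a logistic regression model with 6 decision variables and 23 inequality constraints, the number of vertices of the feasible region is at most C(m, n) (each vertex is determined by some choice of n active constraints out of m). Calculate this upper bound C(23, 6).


Each vertex corresponds to some choice of n active constraints out of m, so the number of vertices is at most C(m, n) = m! / (n!(m-n)!).
m = 23, n = 6
Numerator: 23 * 22 * 21 * 20 * 19 * 18
Denominator: 6! = 720
C(23, 6) = 100947


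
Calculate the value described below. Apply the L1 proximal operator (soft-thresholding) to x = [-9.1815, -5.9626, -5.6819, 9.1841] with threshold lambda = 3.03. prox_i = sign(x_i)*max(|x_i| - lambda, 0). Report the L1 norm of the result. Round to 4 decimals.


Soft-thresholding with lambda = 3.03:
prox(-9.1815) = sign(-9.1815)*max(|-9.1815| - 3.03, 0) = -6.1515
prox(-5.9626) = sign(-5.9626)*max(|-5.9626| - 3.03, 0) = -2.9326
prox(-5.6819) = sign(-5.6819)*max(|-5.6819| - 3.03, 0) = -2.6519
prox(9.1841) = sign(9.1841)*max(|9.1841| - 3.03, 0) = 6.1541
prox(x) = [-6.1515, -2.9326, -2.6519, 6.1541]
||prox(x)||_1 = 6.1515 + 2.9326 + 2.6519 + 6.1541 = 17.8901


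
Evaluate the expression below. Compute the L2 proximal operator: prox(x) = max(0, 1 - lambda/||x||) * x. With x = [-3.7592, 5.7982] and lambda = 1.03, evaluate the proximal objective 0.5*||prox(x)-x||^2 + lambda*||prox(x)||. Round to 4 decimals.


Step 1: Compute ||x||.
||x|| = 6.9102
Step 2: Compute scaling factor.
scale = max(0, 1 - 1.03/6.9102) = 0.8509
Step 3: prox(x) = [-3.1989, 4.9339]
||prox(x)|| = 5.8802
Step 4: Proximal objective.
0.5*||prox-x||^2 = 0.5305
lambda*||prox|| = 6.0566
Total = 6.587


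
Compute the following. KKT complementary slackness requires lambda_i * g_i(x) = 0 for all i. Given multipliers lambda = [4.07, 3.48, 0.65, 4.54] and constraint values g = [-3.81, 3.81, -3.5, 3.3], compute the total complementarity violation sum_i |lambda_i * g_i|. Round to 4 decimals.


KKT complementary slackness check:
lambda_1 * g_1 = 4.07 * -3.81 = -15.5067
lambda_2 * g_2 = 3.48 * 3.81 = 13.2588
lambda_3 * g_3 = 0.65 * -3.5 = -2.275
lambda_4 * g_4 = 4.54 * 3.3 = 14.982
Total violation = 15.5067 + 13.2588 + 2.275 + 14.982 = 46.0225


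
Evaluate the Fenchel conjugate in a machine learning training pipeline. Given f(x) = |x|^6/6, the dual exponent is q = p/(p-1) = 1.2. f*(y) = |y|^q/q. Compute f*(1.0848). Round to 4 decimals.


The conjugate exponent q satisfies 1/p + 1/q = 1.
p = 6, so q = 6/(6 - 1) = 1.2
|y|^q = 1.0848^1.2 = 1.1026
f*(1.0848) = 1.1026 / 1.2 = 0.9188


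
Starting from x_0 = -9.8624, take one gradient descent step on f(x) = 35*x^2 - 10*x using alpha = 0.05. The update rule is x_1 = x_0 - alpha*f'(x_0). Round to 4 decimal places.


We compute the gradient at x_0 and apply the update.
f'(x) = 70*x - 10
f'(-9.8624) = 70*-9.8624 - 10 = -700.368
x_1 = -9.8624 - 0.05*-700.368 = 25.156


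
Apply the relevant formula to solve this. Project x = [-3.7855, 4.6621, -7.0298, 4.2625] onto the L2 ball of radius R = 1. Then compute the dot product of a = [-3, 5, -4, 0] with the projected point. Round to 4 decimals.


Step 1: Compute ||x|| (intermediates to 6 decimals).
||x|| = sqrt((-3.7855)^2 + 4.6621^2 + (-7.0298)^2 + 4.2625^2) = 10.180972
Step 2: Project.
Since ||x|| > R, scale = R/||x|| = 1/10.180972 = 0.098222, proj(x) = scale * x
proj(x) = [-0.371819, 0.457921, -0.690481, 0.418671]
Step 3: Dot product.
a^T * proj(x) = -3*(-0.371819) + 5*0.457921 - 4*(-0.690481) + 0*0.418671 = 6.167


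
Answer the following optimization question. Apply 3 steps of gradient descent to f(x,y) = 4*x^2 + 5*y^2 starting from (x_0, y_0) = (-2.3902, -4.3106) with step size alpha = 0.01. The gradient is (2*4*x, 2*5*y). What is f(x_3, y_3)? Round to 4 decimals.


Gradient descent on f(x,y) = 4*x^2 + 5*y^2.
Starting point: (-2.3902, -4.3106), alpha = 0.01
Step 1: grad_x = 2*4*-2.3902 = -19.1216, grad_y = 2*5*-4.3106 = -43.106
  x_1 = -2.3902 - 0.01*-19.1216 = -2.199
  y_1 = -4.3106 - 0.01*-43.106 = -3.8795
Step 2: grad_x = 2*4*-2.199 = -17.5919, grad_y = 2*5*-3.8795 = -38.7954
  x_2 = -2.199 - 0.01*-17.5919 = -2.0231
  y_2 = -3.8795 - 0.01*-38.7954 = -3.4916
Step 3: grad_x = 2*4*-2.0231 = -16.1845, grad_y = 2*5*-3.4916 = -34.9159
  x_3 = -2.0231 - 0.01*-16.1845 = -1.8612
  y_3 = -3.4916 - 0.01*-34.9159 = -3.1424
f(-1.8612, -3.1424) = 4*(-1.8612)^2 + 5*(-3.1424)^2 = 63.2308


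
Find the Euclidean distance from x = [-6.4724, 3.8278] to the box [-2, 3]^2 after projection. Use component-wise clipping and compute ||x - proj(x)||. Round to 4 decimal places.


Project each component onto [-2, 3].
clip(-6.4724) = -2.0, clip(3.8278) = 3.0
Projection = [-2.0, 3.0]
Squared diffs: [20.0024, 0.6853]
Distance = sqrt(20.6877) = 4.5484


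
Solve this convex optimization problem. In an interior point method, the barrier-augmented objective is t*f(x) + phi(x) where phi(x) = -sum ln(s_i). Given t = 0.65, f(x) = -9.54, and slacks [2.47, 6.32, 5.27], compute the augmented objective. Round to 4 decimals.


Step 1: Compute log-barrier.
ln values: [0.9042, 1.8437, 1.662]
phi = -(0.9042 + 1.8437 + 1.662) = -4.41
Step 2: Compute augmented objective.
t*f(x) = 0.65*-9.54 = -6.201
Total = -6.201 - 4.41 = -10.611


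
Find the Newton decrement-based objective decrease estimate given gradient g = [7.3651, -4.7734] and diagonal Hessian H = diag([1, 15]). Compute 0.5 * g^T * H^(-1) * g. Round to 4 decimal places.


Step 1: H is diagonal, so H^(-1) * g = [7.3651, -0.3182].
Step 2: g^T H^(-1) g = sum_i g_i^2 / H_ii
  = (7.3651)^2/1 + (-4.7734)^2/15
  = 54.2447 + 1.519 = 55.7637
Step 3: Objective decrease = 0.5 * g^T H^(-1) g = 27.8819


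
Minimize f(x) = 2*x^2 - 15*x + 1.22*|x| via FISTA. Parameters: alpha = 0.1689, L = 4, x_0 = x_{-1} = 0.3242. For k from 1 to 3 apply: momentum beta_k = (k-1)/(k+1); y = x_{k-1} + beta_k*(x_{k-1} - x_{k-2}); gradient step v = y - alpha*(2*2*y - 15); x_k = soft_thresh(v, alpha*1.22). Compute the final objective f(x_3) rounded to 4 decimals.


FISTA on f(x) = 2*x^2 - 15*x + 1.22*|x|
L = 4, alpha = 0.1689
Iteration 1: beta = 0.0, y = 0.3242 + 0.0*(0.3242 - 0.3242) = 0.3242
  grad(y) = -13.7032, v = y - alpha*grad = 2.6387
  prox(v) = soft_thresh(2.6387, 0.2061) = 2.4326
Iteration 2: beta = 0.3333, y = 2.4326 + 0.3333*(2.4326 - 0.3242) = 3.1354
  grad(y) = -2.4583, v = y - alpha*grad = 3.5506
  prox(v) = soft_thresh(3.5506, 0.2061) = 3.3446
Iteration 3: beta = 0.5, y = 3.3446 + 0.5*(3.3446 - 2.4326) = 3.8006
  grad(y) = 0.2022, v = y - alpha*grad = 3.7664
  prox(v) = soft_thresh(3.7664, 0.2061) = 3.5603
f(x_3) = 2*3.5603^2 - 15*3.5603 + 1.22*|3.5603| = -23.7094


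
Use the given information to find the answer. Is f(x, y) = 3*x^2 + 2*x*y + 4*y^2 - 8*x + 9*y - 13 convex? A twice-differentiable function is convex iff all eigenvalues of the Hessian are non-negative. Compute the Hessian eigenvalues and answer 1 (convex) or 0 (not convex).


The Hessian of f(x,y) = 3*x^2 + 2*x*y + 4*y^2 - 8*x + 9*y - 13 is:
H = [[6, 2], [2, 8]]
Trace = 6 + 8 = 14
Determinant = 6*8 - (2)^2 = 44
Discriminant = (14)^2 - 4*44 = 20.0
Eigenvalues: lambda_1 = 4.7639, lambda_2 = 9.2361
The function is convex.

1


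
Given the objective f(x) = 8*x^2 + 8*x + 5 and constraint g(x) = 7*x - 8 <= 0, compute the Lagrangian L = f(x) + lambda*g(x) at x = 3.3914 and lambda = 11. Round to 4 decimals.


Step 1: Evaluate f(x).
f(3.3914) = 8*3.3914^2 + 8*3.3914 + 5 = 124.144
Step 2: Evaluate g(x).
g(3.3914) = 7*3.3914 - 8 = 15.7398
Step 3: Compute Lagrangian.
L = 124.144 + 11*15.7398 = 297.2818


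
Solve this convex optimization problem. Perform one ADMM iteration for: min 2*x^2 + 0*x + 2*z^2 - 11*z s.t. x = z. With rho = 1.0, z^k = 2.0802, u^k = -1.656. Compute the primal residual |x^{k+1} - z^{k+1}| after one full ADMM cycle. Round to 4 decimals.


ADMM iteration with rho = 1.0, z^k = 2.0802, u^k = -1.656
Step 1: x-update.
Minimize 2*x^2 + 0*x + (1.0/2)*(x - 2.0802 - 1.656)^2
FOC: (2*2 + 1.0)*x = 0 + 1.0*(2.0802 + 1.656)
x^{k+1} = 0.7472
Step 2: z-update.
Minimize 2*z^2 - 11*z + (1.0/2)*(0.7472 - z - 1.656)^2
FOC: (2*2 + 1.0)*z = 11 + 1.0*(0.7472 - 1.656)
z^{k+1} = 2.0182
Step 3: u-update.
u^{k+1} = -1.656 + 0.7472 - 2.0182 = -2.927
Step 4: Primal residual = |0.7472 - 2.0182| = 1.271


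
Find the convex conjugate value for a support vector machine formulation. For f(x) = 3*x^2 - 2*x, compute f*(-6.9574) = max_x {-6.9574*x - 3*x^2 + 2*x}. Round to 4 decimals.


f*(y) = sup_x {y*x - a*x^2 - b*x} = sup_x {(y-b)*x - a*x^2}
FOC: (y - b) - 2a*x = 0 => x* = (y - b)/(2a)
x* = (-6.9574 + 2)/(2*3) = -0.8262
f*(-6.9574) = (y-b)^2/(4a) = (-6.9574 + 2)^2/(4*3)
= 24.5758/12 = 2.048


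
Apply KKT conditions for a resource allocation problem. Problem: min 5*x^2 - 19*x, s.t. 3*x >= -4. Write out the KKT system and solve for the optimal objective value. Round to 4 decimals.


Step 1: Try lambda = 0 (constraint inactive).
Stationarity: 2*5*x - 19 = 0
x* = 19/(2*5) = 1.9
Check constraint: 3*1.9 = 5.7 >= -4 -- satisfied.
Step 2: Compute optimal value.
f(x*) = 5*1.9^2 - 19*1.9 = -18.05


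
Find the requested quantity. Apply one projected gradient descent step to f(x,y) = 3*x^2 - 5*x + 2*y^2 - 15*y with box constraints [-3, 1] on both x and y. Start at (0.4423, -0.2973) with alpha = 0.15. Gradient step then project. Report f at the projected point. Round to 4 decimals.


Step 1: Compute gradient at (0.4423, -0.2973).
grad_x = 2*3*0.4423 - 5 = -2.3462
grad_y = 2*2*-0.2973 - 15 = -16.1892
Step 2: Gradient step.
x_raw = 0.4423 - 0.15*-2.3462 = 0.7942
y_raw = -0.2973 - 0.15*-16.1892 = 2.1311
Step 3: Project onto [-3, 1].
x_proj = clip(0.7942) = 0.7942
y_proj = clip(2.1311) = 1.0
Step 4: Evaluate f.
f(0.7942, 1.0) = -15.0787


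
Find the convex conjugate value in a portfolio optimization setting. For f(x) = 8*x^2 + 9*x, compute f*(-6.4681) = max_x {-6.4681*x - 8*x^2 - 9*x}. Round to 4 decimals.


f*(y) = sup_x {y*x - a*x^2 - b*x} = sup_x {(y-b)*x - a*x^2}
FOC: (y - b) - 2a*x = 0 => x* = (y - b)/(2a)
x* = (-6.4681 - 9)/(2*8) = -0.9668
f*(-6.4681) = (y-b)^2/(4a) = (-6.4681 - 9)^2/(4*8)
= 239.2621/32 = 7.4769


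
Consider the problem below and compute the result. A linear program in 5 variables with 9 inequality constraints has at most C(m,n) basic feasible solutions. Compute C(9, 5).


Each vertex corresponds to some choice of n active constraints out of m, so the number of vertices is at most C(m, n) = m! / (n!(m-n)!).
m = 9, n = 5
Numerator: 9 * 8 * 7 * 6 * 5
Denominator: 5! = 120
C(9, 5) = 126


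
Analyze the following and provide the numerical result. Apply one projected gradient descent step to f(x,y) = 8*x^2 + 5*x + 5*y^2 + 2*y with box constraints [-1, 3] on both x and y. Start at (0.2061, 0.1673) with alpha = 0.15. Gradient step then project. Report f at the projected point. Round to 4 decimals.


Step 1: Compute gradient at (0.2061, 0.1673).
grad_x = 2*8*0.2061 + 5 = 8.2976
grad_y = 2*5*0.1673 + 2 = 3.673
Step 2: Gradient step.
x_raw = 0.2061 - 0.15*8.2976 = -1.0385
y_raw = 0.1673 - 0.15*3.673 = -0.3837
Step 3: Project onto [-1, 3].
x_proj = clip(-1.0385) = -1.0
y_proj = clip(-0.3837) = -0.3837
Step 4: Evaluate f.
f(-1.0, -0.3837) = 2.9686


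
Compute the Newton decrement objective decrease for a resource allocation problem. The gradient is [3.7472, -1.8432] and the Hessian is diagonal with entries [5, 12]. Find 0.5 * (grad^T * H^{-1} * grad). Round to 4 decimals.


Step 1: H is diagonal, so H^(-1) * g = [0.7494, -0.1536].
Step 2: g^T H^(-1) g = sum_i g_i^2 / H_ii
  = (3.7472)^2/5 + (-1.8432)^2/12
  = 2.8083 + 0.2831 = 3.0914
Step 3: Objective decrease = 0.5 * g^T H^(-1) g = 1.5457


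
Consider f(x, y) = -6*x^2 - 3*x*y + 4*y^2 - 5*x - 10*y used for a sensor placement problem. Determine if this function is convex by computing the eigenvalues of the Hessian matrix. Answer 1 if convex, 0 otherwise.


The Hessian of f(x,y) = -6*x^2 - 3*x*y + 4*y^2 - 5*x - 10*y is:
H = [[-12, -3], [-3, 8]]
Trace = -12 + 8 = -4
Determinant = -12*8 - (-3)^2 = -105
Discriminant = (-4)^2 - 4*-105 = 436.0
Eigenvalues: lambda_1 = -12.4403, lambda_2 = 8.4403
The function is not convex.

0


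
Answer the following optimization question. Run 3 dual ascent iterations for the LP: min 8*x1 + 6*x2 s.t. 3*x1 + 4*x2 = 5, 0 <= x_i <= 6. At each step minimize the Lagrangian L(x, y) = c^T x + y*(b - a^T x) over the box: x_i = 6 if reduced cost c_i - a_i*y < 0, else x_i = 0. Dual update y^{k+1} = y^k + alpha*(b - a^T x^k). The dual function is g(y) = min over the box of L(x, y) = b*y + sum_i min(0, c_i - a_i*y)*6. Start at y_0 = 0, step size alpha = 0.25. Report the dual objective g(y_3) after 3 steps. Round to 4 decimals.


Dual ascent for LP: min 8*x1 + 6*x2, 3*x1 + 4*x2 = 5, 0 <= x_i <= 6
Step 1: y^k = 0.0, reduced costs: (8.0, 6.0)
  x^k = (0.0, 0.0), subgradient = b - a^T x = 5.0
  y^{k+1} = 0.0 + 0.25*5.0 = 1.25
Step 2: y^k = 1.25, reduced costs: (4.25, 1.0)
  x^k = (0.0, 0.0), subgradient = b - a^T x = 5.0
  y^{k+1} = 1.25 + 0.25*5.0 = 2.5
Step 3: y^k = 2.5, reduced costs: (0.5, -4.0)
  x^k = (0.0, 6.0), subgradient = b - a^T x = -19.0
  y^{k+1} = 2.5 + 0.25*-19.0 = -2.25
Dual objective at y_3 = -2.25: reduced costs (14.75, 15.0), box minimizer x = (0.0, 0.0)
g(y_3) = b*y + (c1 - a1*y)*x1 + (c2 - a2*y)*x2 = 5*(-2.25) + 14.75*0.0 + 15.0*0.0 = -11.25 + 0.0 + 0.0 = -11.25


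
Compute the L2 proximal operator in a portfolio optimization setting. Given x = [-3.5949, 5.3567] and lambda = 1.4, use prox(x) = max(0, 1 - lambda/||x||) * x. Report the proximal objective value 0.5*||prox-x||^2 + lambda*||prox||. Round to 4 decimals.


Step 1: Compute ||x||.
||x|| = 6.4512
Step 2: Compute scaling factor.
scale = max(0, 1 - 1.4/6.4512) = 0.783
Step 3: prox(x) = [-2.8148, 4.1942]
||prox(x)|| = 5.0512
Step 4: Proximal objective.
0.5*||prox-x||^2 = 0.98
lambda*||prox|| = 7.0717
Total = 8.0516


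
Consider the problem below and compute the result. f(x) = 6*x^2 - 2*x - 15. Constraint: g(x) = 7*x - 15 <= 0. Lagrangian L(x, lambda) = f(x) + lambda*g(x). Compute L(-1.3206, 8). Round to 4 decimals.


Step 1: Evaluate f(x).
f(-1.3206) = 6*(-1.3206)^2 - 2*(-1.3206) - 15 = -1.8949
Step 2: Evaluate g(x).
g(-1.3206) = 7*-1.3206 - 15 = -24.2442
Step 3: Compute Lagrangian.
L = -1.8949 + 8*-24.2442 = -195.8485


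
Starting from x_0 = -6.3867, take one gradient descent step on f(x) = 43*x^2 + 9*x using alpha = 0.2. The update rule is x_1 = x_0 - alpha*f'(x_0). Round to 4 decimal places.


We compute the gradient at x_0 and apply the update.
f'(x) = 86*x + 9
f'(-6.3867) = 86*-6.3867 + 9 = -540.2562
x_1 = -6.3867 - 0.2*-540.2562 = 101.6645


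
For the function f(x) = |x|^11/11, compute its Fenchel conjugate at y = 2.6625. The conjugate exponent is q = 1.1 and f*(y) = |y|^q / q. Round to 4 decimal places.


The conjugate exponent q satisfies 1/p + 1/q = 1.
p = 11, so q = 11/(11 - 1) = 1.1
|y|^q = 2.6625^1.1 = 2.9364
f*(2.6625) = 2.9364 / 1.1 = 2.6695


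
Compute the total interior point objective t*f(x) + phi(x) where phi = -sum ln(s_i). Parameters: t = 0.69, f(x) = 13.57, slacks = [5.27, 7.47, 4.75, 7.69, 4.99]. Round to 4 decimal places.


Step 1: Compute log-barrier.
ln values: [1.662, 2.0109, 1.5581, 2.0399, 1.6074]
phi = -(1.662 + 2.0109 + 1.5581 + 2.0399 + 1.6074) = -8.8784
Step 2: Compute augmented objective.
t*f(x) = 0.69*13.57 = 9.3633
Total = 9.3633 - 8.8784 = 0.4849


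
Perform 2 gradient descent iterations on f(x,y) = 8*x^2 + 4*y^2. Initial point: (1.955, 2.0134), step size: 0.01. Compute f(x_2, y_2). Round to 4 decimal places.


Gradient descent on f(x,y) = 8*x^2 + 4*y^2.
Starting point: (1.955, 2.0134), alpha = 0.01
Step 1: grad_x = 2*8*1.955 = 31.28, grad_y = 2*4*2.0134 = 16.1072
  x_1 = 1.955 - 0.01*31.28 = 1.6422
  y_1 = 2.0134 - 0.01*16.1072 = 1.8523
Step 2: grad_x = 2*8*1.6422 = 26.2752, grad_y = 2*4*1.8523 = 14.8186
  x_2 = 1.6422 - 0.01*26.2752 = 1.3794
  y_2 = 1.8523 - 0.01*14.8186 = 1.7041
f(1.3794, 1.7041) = 8*1.3794^2 + 4*1.7041^2 = 26.8394


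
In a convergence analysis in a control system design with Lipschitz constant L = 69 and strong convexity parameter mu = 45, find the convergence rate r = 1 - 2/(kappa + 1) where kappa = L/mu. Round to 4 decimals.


Step 1: Compute the condition number.
kappa = L/mu = 69/45 = 1.5333
Step 2: Compute the convergence rate.
r = 1 - 2/(kappa + 1) = 1 - 2*mu/(L + mu) = (L - mu)/(L + mu) = 24/114 = 0.2105


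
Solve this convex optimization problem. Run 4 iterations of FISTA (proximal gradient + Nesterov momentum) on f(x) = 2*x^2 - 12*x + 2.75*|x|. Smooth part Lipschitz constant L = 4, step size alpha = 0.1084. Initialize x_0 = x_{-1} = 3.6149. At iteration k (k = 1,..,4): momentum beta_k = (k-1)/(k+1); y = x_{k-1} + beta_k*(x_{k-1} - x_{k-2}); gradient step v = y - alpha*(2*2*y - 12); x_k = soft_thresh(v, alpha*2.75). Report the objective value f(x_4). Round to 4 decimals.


FISTA on f(x) = 2*x^2 - 12*x + 2.75*|x|
L = 4, alpha = 0.1084
Iteration 1: beta = 0.0, y = 3.6149 + 0.0*(3.6149 - 3.6149) = 3.6149
  grad(y) = 2.4596, v = y - alpha*grad = 3.3483
  prox(v) = soft_thresh(3.3483, 0.2981) = 3.0502
Iteration 2: beta = 0.3333, y = 3.0502 + 0.3333*(3.0502 - 3.6149) = 2.8619
  grad(y) = -0.5522, v = y - alpha*grad = 2.9218
  prox(v) = soft_thresh(2.9218, 0.2981) = 2.6237
Iteration 3: beta = 0.5, y = 2.6237 + 0.5*(2.6237 - 3.0502) = 2.4105
  grad(y) = -2.3581, v = y - alpha*grad = 2.6661
  prox(v) = soft_thresh(2.6661, 0.2981) = 2.368
Iteration 4: beta = 0.6, y = 2.368 + 0.6*(2.368 - 2.6237) = 2.2146
  grad(y) = -3.1418, v = y - alpha*grad = 2.5551
  prox(v) = soft_thresh(2.5551, 0.2981) = 2.257
f(x_4) = 2*2.257^2 - 12*2.257 + 2.75*|2.257| = -10.6892


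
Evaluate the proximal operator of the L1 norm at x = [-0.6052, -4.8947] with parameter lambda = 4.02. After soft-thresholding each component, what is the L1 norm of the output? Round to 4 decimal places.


Soft-thresholding with lambda = 4.02:
prox(-0.6052) = sign(-0.6052)*max(|-0.6052| - 4.02, 0) = 0.0
prox(-4.8947) = sign(-4.8947)*max(|-4.8947| - 4.02, 0) = -0.8747
prox(x) = [0.0, -0.8747]
||prox(x)||_1 = 0.0 + 0.8747 = 0.8747
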